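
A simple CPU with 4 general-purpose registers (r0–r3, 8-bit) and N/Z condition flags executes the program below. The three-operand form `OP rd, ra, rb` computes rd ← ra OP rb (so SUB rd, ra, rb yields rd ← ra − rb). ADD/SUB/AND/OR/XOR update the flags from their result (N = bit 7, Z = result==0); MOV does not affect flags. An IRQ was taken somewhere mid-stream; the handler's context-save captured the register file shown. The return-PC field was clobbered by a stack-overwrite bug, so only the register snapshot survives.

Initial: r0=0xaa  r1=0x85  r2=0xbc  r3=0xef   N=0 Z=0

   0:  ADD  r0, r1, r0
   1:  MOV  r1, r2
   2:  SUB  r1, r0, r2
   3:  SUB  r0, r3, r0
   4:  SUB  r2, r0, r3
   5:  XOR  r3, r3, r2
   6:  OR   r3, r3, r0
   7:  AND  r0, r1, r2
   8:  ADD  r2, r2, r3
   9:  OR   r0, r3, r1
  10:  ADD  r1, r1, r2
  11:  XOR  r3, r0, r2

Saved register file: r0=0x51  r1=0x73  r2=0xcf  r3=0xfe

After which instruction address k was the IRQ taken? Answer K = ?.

after  0: r0=0x2f r1=0x85 r2=0xbc r3=0xef  N=0 Z=0
after  1: r0=0x2f r1=0xbc r2=0xbc r3=0xef  N=0 Z=0
after  2: r0=0x2f r1=0x73 r2=0xbc r3=0xef  N=0 Z=0
after  3: r0=0xc0 r1=0x73 r2=0xbc r3=0xef  N=1 Z=0
after  4: r0=0xc0 r1=0x73 r2=0xd1 r3=0xef  N=1 Z=0
after  5: r0=0xc0 r1=0x73 r2=0xd1 r3=0x3e  N=0 Z=0
after  6: r0=0xc0 r1=0x73 r2=0xd1 r3=0xfe  N=1 Z=0
after  7: r0=0x51 r1=0x73 r2=0xd1 r3=0xfe  N=0 Z=0
after  8: r0=0x51 r1=0x73 r2=0xcf r3=0xfe  N=1 Z=0
-- IRQ taken; context saved, return-PC = 9 --

K = 8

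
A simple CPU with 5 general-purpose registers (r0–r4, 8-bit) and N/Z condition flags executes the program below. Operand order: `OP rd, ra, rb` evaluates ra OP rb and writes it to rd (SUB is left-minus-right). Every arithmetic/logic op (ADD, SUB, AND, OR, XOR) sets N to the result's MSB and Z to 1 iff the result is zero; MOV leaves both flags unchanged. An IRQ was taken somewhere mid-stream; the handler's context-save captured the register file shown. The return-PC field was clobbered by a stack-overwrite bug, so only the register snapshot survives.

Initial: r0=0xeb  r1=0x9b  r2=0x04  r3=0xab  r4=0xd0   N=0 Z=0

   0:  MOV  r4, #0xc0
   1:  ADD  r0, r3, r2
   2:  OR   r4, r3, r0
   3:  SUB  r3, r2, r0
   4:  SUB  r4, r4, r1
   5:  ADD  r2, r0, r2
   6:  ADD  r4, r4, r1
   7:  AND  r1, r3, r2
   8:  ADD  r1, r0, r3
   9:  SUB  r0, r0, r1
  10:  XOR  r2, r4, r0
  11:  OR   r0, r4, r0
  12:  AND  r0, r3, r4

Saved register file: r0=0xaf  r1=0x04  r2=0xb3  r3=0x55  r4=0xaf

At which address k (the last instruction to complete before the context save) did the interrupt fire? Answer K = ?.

after  0: r0=0xeb r1=0x9b r2=0x04 r3=0xab r4=0xc0  N=0 Z=0
after  1: r0=0xaf r1=0x9b r2=0x04 r3=0xab r4=0xc0  N=1 Z=0
after  2: r0=0xaf r1=0x9b r2=0x04 r3=0xab r4=0xaf  N=1 Z=0
after  3: r0=0xaf r1=0x9b r2=0x04 r3=0x55 r4=0xaf  N=0 Z=0
after  4: r0=0xaf r1=0x9b r2=0x04 r3=0x55 r4=0x14  N=0 Z=0
after  5: r0=0xaf r1=0x9b r2=0xb3 r3=0x55 r4=0x14  N=1 Z=0
after  6: r0=0xaf r1=0x9b r2=0xb3 r3=0x55 r4=0xaf  N=1 Z=0
after  7: r0=0xaf r1=0x11 r2=0xb3 r3=0x55 r4=0xaf  N=0 Z=0
after  8: r0=0xaf r1=0x04 r2=0xb3 r3=0x55 r4=0xaf  N=0 Z=0
-- IRQ taken; context saved, return-PC = 9 --

K = 8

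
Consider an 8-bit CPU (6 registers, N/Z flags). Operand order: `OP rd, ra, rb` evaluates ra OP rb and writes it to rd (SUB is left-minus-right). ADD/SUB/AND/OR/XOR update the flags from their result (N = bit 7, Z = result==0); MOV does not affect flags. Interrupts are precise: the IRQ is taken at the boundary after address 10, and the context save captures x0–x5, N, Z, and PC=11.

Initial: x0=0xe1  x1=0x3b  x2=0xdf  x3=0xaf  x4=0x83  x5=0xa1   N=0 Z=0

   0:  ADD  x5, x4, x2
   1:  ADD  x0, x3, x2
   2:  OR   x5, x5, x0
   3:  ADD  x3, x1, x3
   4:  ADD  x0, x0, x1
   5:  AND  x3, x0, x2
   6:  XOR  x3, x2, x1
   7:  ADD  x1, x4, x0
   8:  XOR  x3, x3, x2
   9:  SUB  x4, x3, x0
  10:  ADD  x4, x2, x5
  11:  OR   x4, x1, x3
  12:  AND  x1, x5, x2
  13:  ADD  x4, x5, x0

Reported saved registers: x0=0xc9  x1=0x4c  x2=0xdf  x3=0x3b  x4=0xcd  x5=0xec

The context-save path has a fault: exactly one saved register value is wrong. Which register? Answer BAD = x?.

after  0: x0=0xe1 x1=0x3b x2=0xdf x3=0xaf x4=0x83 x5=0x62  N=0 Z=0
after  1: x0=0x8e x1=0x3b x2=0xdf x3=0xaf x4=0x83 x5=0x62  N=1 Z=0
after  2: x0=0x8e x1=0x3b x2=0xdf x3=0xaf x4=0x83 x5=0xee  N=1 Z=0
after  3: x0=0x8e x1=0x3b x2=0xdf x3=0xea x4=0x83 x5=0xee  N=1 Z=0
after  4: x0=0xc9 x1=0x3b x2=0xdf x3=0xea x4=0x83 x5=0xee  N=1 Z=0
after  5: x0=0xc9 x1=0x3b x2=0xdf x3=0xc9 x4=0x83 x5=0xee  N=1 Z=0
after  6: x0=0xc9 x1=0x3b x2=0xdf x3=0xe4 x4=0x83 x5=0xee  N=1 Z=0
after  7: x0=0xc9 x1=0x4c x2=0xdf x3=0xe4 x4=0x83 x5=0xee  N=0 Z=0
after  8: x0=0xc9 x1=0x4c x2=0xdf x3=0x3b x4=0x83 x5=0xee  N=0 Z=0
after  9: x0=0xc9 x1=0x4c x2=0xdf x3=0x3b x4=0x72 x5=0xee  N=0 Z=0
after 10: x0=0xc9 x1=0x4c x2=0xdf x3=0x3b x4=0xcd x5=0xee  N=1 Z=0
-- IRQ taken; context saved, return-PC = 11 --
mismatch: x5: reported 0xec vs actual 0xee

BAD = x5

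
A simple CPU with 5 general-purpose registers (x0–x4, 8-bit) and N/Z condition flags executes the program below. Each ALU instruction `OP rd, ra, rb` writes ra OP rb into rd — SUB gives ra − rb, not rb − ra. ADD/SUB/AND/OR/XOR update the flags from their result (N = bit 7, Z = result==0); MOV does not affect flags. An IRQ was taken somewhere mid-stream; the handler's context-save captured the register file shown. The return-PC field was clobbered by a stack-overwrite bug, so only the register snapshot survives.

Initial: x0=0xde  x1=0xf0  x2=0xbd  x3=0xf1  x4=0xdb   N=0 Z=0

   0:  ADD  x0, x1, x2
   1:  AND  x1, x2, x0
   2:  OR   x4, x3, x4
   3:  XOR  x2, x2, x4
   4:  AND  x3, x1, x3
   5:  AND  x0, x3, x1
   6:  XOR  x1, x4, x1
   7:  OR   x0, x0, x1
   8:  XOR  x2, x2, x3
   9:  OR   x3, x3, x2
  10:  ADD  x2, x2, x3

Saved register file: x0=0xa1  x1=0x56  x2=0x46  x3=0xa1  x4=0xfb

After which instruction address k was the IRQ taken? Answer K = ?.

K = 6

after  0: x0=0xad x1=0xf0 x2=0xbd x3=0xf1 x4=0xdb  N=1 Z=0
after  1: x0=0xad x1=0xad x2=0xbd x3=0xf1 x4=0xdb  N=1 Z=0
after  2: x0=0xad x1=0xad x2=0xbd x3=0xf1 x4=0xfb  N=1 Z=0
after  3: x0=0xad x1=0xad x2=0x46 x3=0xf1 x4=0xfb  N=0 Z=0
after  4: x0=0xad x1=0xad x2=0x46 x3=0xa1 x4=0xfb  N=1 Z=0
after  5: x0=0xa1 x1=0xad x2=0x46 x3=0xa1 x4=0xfb  N=1 Z=0
after  6: x0=0xa1 x1=0x56 x2=0x46 x3=0xa1 x4=0xfb  N=0 Z=0
-- IRQ taken; context saved, return-PC = 7 --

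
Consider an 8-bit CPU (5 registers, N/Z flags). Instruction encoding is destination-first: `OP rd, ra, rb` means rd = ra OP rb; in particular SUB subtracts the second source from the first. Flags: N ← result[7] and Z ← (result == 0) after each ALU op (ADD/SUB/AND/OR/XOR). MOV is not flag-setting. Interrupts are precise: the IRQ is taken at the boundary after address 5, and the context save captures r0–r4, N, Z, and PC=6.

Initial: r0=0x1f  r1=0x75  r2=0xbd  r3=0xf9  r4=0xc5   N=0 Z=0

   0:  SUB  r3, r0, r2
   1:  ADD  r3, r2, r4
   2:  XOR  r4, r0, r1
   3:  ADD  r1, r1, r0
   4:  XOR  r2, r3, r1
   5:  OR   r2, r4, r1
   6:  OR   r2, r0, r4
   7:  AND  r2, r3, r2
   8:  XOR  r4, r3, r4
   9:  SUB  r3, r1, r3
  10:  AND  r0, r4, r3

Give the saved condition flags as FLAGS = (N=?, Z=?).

after  0: r0=0x1f r1=0x75 r2=0xbd r3=0x62 r4=0xc5  N=0 Z=0
after  1: r0=0x1f r1=0x75 r2=0xbd r3=0x82 r4=0xc5  N=1 Z=0
after  2: r0=0x1f r1=0x75 r2=0xbd r3=0x82 r4=0x6a  N=0 Z=0
after  3: r0=0x1f r1=0x94 r2=0xbd r3=0x82 r4=0x6a  N=1 Z=0
after  4: r0=0x1f r1=0x94 r2=0x16 r3=0x82 r4=0x6a  N=0 Z=0
after  5: r0=0x1f r1=0x94 r2=0xfe r3=0x82 r4=0x6a  N=1 Z=0
-- IRQ taken; context saved, return-PC = 6 --

FLAGS = (N=1, Z=0)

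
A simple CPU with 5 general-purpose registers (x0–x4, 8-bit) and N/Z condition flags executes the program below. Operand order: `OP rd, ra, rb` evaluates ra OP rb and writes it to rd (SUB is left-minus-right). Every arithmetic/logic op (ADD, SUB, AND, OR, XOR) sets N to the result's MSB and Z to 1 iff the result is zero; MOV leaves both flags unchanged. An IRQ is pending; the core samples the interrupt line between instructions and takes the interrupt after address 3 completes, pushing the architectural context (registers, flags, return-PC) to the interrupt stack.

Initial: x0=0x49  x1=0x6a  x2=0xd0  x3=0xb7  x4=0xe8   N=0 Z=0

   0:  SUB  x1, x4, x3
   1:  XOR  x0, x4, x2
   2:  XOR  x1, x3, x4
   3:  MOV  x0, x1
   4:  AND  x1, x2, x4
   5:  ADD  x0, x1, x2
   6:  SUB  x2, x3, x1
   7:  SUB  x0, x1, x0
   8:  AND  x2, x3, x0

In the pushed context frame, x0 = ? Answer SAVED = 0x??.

after  0: x0=0x49 x1=0x31 x2=0xd0 x3=0xb7 x4=0xe8  N=0 Z=0
after  1: x0=0x38 x1=0x31 x2=0xd0 x3=0xb7 x4=0xe8  N=0 Z=0
after  2: x0=0x38 x1=0x5f x2=0xd0 x3=0xb7 x4=0xe8  N=0 Z=0
after  3: x0=0x5f x1=0x5f x2=0xd0 x3=0xb7 x4=0xe8  N=0 Z=0
-- IRQ taken; context saved, return-PC = 4 --

SAVED = 0x5f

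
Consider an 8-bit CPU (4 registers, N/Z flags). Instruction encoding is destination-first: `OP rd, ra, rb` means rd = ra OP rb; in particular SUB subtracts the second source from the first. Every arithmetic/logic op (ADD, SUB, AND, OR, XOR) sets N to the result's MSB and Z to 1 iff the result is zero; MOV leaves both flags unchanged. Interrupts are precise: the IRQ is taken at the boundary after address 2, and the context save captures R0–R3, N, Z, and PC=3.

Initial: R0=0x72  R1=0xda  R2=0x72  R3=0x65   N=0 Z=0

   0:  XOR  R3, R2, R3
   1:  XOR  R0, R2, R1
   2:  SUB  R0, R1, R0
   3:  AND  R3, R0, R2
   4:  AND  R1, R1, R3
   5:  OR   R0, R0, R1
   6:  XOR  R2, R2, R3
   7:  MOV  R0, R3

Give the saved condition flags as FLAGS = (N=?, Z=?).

after  0: R0=0x72 R1=0xda R2=0x72 R3=0x17  N=0 Z=0
after  1: R0=0xa8 R1=0xda R2=0x72 R3=0x17  N=1 Z=0
after  2: R0=0x32 R1=0xda R2=0x72 R3=0x17  N=0 Z=0
-- IRQ taken; context saved, return-PC = 3 --

FLAGS = (N=0, Z=0)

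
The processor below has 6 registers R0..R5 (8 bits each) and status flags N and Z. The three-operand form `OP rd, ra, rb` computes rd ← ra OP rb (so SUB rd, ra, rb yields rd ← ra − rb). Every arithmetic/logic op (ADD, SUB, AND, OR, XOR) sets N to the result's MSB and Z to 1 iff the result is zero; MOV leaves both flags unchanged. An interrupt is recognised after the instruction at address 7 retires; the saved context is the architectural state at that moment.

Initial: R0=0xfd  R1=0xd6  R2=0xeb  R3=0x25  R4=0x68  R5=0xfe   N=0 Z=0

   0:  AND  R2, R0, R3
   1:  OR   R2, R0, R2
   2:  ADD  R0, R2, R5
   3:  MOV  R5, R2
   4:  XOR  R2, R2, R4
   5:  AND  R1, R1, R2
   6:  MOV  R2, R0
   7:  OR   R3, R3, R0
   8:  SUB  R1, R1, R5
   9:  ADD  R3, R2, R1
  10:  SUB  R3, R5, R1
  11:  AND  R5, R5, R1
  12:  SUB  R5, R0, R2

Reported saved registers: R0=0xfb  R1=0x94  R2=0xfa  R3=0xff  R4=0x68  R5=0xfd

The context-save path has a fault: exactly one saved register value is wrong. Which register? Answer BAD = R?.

BAD = R2

after  0: R0=0xfd R1=0xd6 R2=0x25 R3=0x25 R4=0x68 R5=0xfe  N=0 Z=0
after  1: R0=0xfd R1=0xd6 R2=0xfd R3=0x25 R4=0x68 R5=0xfe  N=1 Z=0
after  2: R0=0xfb R1=0xd6 R2=0xfd R3=0x25 R4=0x68 R5=0xfe  N=1 Z=0
after  3: R0=0xfb R1=0xd6 R2=0xfd R3=0x25 R4=0x68 R5=0xfd  N=1 Z=0
after  4: R0=0xfb R1=0xd6 R2=0x95 R3=0x25 R4=0x68 R5=0xfd  N=1 Z=0
after  5: R0=0xfb R1=0x94 R2=0x95 R3=0x25 R4=0x68 R5=0xfd  N=1 Z=0
after  6: R0=0xfb R1=0x94 R2=0xfb R3=0x25 R4=0x68 R5=0xfd  N=1 Z=0
after  7: R0=0xfb R1=0x94 R2=0xfb R3=0xff R4=0x68 R5=0xfd  N=1 Z=0
-- IRQ taken; context saved, return-PC = 8 --
mismatch: R2: reported 0xfa vs actual 0xfb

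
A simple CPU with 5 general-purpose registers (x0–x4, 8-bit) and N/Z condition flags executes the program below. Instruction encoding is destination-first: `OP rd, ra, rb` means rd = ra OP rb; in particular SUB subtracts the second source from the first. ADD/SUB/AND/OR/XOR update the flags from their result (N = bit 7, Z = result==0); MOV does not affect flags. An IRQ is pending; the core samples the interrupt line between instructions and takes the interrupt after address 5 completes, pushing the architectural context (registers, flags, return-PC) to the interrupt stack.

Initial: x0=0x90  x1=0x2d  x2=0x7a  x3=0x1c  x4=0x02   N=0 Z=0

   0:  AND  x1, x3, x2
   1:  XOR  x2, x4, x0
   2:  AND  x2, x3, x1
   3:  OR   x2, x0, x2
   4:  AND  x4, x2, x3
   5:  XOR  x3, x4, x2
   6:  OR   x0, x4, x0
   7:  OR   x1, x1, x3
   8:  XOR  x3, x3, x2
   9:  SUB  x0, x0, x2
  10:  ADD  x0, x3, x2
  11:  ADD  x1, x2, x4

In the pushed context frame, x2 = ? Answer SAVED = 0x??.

SAVED = 0x98

after  0: x0=0x90 x1=0x18 x2=0x7a x3=0x1c x4=0x02  N=0 Z=0
after  1: x0=0x90 x1=0x18 x2=0x92 x3=0x1c x4=0x02  N=1 Z=0
after  2: x0=0x90 x1=0x18 x2=0x18 x3=0x1c x4=0x02  N=0 Z=0
after  3: x0=0x90 x1=0x18 x2=0x98 x3=0x1c x4=0x02  N=1 Z=0
after  4: x0=0x90 x1=0x18 x2=0x98 x3=0x1c x4=0x18  N=0 Z=0
after  5: x0=0x90 x1=0x18 x2=0x98 x3=0x80 x4=0x18  N=1 Z=0
-- IRQ taken; context saved, return-PC = 6 --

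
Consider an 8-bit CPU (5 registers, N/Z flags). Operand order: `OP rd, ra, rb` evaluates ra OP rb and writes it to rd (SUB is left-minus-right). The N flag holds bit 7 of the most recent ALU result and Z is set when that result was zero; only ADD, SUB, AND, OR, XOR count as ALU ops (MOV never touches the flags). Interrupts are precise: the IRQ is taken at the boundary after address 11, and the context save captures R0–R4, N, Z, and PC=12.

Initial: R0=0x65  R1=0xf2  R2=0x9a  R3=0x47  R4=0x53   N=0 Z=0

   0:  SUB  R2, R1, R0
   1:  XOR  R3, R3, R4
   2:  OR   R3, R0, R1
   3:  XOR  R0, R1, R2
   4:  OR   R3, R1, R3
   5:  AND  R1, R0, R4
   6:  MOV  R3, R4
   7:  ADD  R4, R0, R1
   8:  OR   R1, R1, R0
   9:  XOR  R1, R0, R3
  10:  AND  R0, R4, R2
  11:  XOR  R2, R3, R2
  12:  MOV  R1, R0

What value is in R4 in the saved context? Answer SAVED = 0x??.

SAVED = 0xd2

after  0: R0=0x65 R1=0xf2 R2=0x8d R3=0x47 R4=0x53  N=1 Z=0
after  1: R0=0x65 R1=0xf2 R2=0x8d R3=0x14 R4=0x53  N=0 Z=0
after  2: R0=0x65 R1=0xf2 R2=0x8d R3=0xf7 R4=0x53  N=1 Z=0
after  3: R0=0x7f R1=0xf2 R2=0x8d R3=0xf7 R4=0x53  N=0 Z=0
after  4: R0=0x7f R1=0xf2 R2=0x8d R3=0xf7 R4=0x53  N=1 Z=0
after  5: R0=0x7f R1=0x53 R2=0x8d R3=0xf7 R4=0x53  N=0 Z=0
after  6: R0=0x7f R1=0x53 R2=0x8d R3=0x53 R4=0x53  N=0 Z=0
after  7: R0=0x7f R1=0x53 R2=0x8d R3=0x53 R4=0xd2  N=1 Z=0
after  8: R0=0x7f R1=0x7f R2=0x8d R3=0x53 R4=0xd2  N=0 Z=0
after  9: R0=0x7f R1=0x2c R2=0x8d R3=0x53 R4=0xd2  N=0 Z=0
after 10: R0=0x80 R1=0x2c R2=0x8d R3=0x53 R4=0xd2  N=1 Z=0
after 11: R0=0x80 R1=0x2c R2=0xde R3=0x53 R4=0xd2  N=1 Z=0
-- IRQ taken; context saved, return-PC = 12 --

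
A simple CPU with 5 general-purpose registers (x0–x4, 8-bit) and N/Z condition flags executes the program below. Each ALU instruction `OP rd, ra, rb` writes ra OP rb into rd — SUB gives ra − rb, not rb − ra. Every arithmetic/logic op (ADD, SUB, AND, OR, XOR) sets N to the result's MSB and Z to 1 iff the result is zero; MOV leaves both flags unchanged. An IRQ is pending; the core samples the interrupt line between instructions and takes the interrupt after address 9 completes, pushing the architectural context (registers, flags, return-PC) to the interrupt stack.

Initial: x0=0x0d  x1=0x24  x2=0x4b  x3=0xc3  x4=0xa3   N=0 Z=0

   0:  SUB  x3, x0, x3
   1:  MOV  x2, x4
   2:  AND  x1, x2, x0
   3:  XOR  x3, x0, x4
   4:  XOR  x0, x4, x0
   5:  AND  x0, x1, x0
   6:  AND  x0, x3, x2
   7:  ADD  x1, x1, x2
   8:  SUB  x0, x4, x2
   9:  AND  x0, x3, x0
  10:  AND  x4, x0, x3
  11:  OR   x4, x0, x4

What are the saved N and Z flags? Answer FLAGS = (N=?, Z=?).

after  0: x0=0x0d x1=0x24 x2=0x4b x3=0x4a x4=0xa3  N=0 Z=0
after  1: x0=0x0d x1=0x24 x2=0xa3 x3=0x4a x4=0xa3  N=0 Z=0
after  2: x0=0x0d x1=0x01 x2=0xa3 x3=0x4a x4=0xa3  N=0 Z=0
after  3: x0=0x0d x1=0x01 x2=0xa3 x3=0xae x4=0xa3  N=1 Z=0
after  4: x0=0xae x1=0x01 x2=0xa3 x3=0xae x4=0xa3  N=1 Z=0
after  5: x0=0x00 x1=0x01 x2=0xa3 x3=0xae x4=0xa3  N=0 Z=1
after  6: x0=0xa2 x1=0x01 x2=0xa3 x3=0xae x4=0xa3  N=1 Z=0
after  7: x0=0xa2 x1=0xa4 x2=0xa3 x3=0xae x4=0xa3  N=1 Z=0
after  8: x0=0x00 x1=0xa4 x2=0xa3 x3=0xae x4=0xa3  N=0 Z=1
after  9: x0=0x00 x1=0xa4 x2=0xa3 x3=0xae x4=0xa3  N=0 Z=1
-- IRQ taken; context saved, return-PC = 10 --

FLAGS = (N=0, Z=1)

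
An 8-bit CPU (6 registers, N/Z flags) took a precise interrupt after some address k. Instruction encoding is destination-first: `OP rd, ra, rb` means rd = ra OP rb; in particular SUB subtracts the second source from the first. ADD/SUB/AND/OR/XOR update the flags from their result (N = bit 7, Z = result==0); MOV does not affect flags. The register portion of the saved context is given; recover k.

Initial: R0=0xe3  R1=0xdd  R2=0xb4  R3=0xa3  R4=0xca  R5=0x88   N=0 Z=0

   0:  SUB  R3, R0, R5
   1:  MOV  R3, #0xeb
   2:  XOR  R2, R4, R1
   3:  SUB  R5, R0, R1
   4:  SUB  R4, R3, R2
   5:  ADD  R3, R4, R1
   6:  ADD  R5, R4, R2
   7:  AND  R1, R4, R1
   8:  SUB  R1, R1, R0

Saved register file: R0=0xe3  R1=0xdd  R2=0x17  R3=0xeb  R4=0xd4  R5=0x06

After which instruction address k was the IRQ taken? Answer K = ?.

after  0: R0=0xe3 R1=0xdd R2=0xb4 R3=0x5b R4=0xca R5=0x88  N=0 Z=0
after  1: R0=0xe3 R1=0xdd R2=0xb4 R3=0xeb R4=0xca R5=0x88  N=0 Z=0
after  2: R0=0xe3 R1=0xdd R2=0x17 R3=0xeb R4=0xca R5=0x88  N=0 Z=0
after  3: R0=0xe3 R1=0xdd R2=0x17 R3=0xeb R4=0xca R5=0x06  N=0 Z=0
after  4: R0=0xe3 R1=0xdd R2=0x17 R3=0xeb R4=0xd4 R5=0x06  N=1 Z=0
-- IRQ taken; context saved, return-PC = 5 --

K = 4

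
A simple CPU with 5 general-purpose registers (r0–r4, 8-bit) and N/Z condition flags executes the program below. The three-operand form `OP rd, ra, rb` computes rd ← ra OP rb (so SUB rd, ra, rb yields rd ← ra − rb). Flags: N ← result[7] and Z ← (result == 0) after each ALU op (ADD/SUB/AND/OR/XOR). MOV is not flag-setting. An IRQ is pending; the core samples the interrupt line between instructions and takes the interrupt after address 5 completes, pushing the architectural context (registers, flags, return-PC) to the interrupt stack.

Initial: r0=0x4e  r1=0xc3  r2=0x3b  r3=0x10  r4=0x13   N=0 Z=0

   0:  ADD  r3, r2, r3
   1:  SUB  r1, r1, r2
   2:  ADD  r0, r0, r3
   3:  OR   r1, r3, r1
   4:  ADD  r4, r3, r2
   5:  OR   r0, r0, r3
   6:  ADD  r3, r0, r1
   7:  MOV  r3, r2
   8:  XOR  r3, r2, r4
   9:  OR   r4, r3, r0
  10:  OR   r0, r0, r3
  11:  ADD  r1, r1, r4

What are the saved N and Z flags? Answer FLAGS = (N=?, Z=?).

FLAGS = (N=1, Z=0)

after  0: r0=0x4e r1=0xc3 r2=0x3b r3=0x4b r4=0x13  N=0 Z=0
after  1: r0=0x4e r1=0x88 r2=0x3b r3=0x4b r4=0x13  N=1 Z=0
after  2: r0=0x99 r1=0x88 r2=0x3b r3=0x4b r4=0x13  N=1 Z=0
after  3: r0=0x99 r1=0xcb r2=0x3b r3=0x4b r4=0x13  N=1 Z=0
after  4: r0=0x99 r1=0xcb r2=0x3b r3=0x4b r4=0x86  N=1 Z=0
after  5: r0=0xdb r1=0xcb r2=0x3b r3=0x4b r4=0x86  N=1 Z=0
-- IRQ taken; context saved, return-PC = 6 --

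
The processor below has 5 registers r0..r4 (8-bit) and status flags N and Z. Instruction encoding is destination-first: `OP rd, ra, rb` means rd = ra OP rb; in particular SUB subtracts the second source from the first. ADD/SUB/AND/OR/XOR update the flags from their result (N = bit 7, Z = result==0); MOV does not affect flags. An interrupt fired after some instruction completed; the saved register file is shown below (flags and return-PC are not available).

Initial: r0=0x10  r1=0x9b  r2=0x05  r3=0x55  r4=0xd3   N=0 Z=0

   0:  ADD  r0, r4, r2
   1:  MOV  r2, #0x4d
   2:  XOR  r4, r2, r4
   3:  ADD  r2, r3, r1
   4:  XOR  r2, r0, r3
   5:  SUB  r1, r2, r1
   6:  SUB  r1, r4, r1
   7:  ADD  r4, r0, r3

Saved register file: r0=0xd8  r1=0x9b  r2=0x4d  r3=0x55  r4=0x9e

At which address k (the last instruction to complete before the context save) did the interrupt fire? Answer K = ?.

K = 2

after  0: r0=0xd8 r1=0x9b r2=0x05 r3=0x55 r4=0xd3  N=1 Z=0
after  1: r0=0xd8 r1=0x9b r2=0x4d r3=0x55 r4=0xd3  N=1 Z=0
after  2: r0=0xd8 r1=0x9b r2=0x4d r3=0x55 r4=0x9e  N=1 Z=0
-- IRQ taken; context saved, return-PC = 3 --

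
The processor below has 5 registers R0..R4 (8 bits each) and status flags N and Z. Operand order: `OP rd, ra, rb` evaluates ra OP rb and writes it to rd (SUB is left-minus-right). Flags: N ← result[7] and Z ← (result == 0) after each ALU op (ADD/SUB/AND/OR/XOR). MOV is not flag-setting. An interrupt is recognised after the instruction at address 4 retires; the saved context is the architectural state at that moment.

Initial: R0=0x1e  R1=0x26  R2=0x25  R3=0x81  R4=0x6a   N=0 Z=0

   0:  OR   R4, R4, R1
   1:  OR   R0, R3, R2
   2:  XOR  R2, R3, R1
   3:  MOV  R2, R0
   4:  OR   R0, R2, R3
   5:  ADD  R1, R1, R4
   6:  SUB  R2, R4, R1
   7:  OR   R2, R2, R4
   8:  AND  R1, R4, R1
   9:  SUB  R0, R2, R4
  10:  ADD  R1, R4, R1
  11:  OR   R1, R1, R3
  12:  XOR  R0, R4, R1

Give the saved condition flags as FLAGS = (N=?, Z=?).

FLAGS = (N=1, Z=0)

after  0: R0=0x1e R1=0x26 R2=0x25 R3=0x81 R4=0x6e  N=0 Z=0
after  1: R0=0xa5 R1=0x26 R2=0x25 R3=0x81 R4=0x6e  N=1 Z=0
after  2: R0=0xa5 R1=0x26 R2=0xa7 R3=0x81 R4=0x6e  N=1 Z=0
after  3: R0=0xa5 R1=0x26 R2=0xa5 R3=0x81 R4=0x6e  N=1 Z=0
after  4: R0=0xa5 R1=0x26 R2=0xa5 R3=0x81 R4=0x6e  N=1 Z=0
-- IRQ taken; context saved, return-PC = 5 --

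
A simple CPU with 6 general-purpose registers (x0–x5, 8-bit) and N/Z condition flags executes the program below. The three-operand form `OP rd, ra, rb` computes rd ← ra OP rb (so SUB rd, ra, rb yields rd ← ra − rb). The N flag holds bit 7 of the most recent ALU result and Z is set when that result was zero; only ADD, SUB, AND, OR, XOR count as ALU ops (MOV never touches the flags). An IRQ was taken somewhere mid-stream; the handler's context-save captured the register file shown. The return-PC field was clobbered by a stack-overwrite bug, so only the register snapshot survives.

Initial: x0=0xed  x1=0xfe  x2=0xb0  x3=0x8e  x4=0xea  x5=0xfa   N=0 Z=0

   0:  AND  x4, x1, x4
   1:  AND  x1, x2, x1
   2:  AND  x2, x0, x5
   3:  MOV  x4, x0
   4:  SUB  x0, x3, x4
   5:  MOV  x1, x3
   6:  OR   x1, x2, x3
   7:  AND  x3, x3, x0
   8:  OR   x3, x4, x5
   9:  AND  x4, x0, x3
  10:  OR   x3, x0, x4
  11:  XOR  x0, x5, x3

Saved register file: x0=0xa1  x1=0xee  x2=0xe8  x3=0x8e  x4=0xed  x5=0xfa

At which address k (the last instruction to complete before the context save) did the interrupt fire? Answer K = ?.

after  0: x0=0xed x1=0xfe x2=0xb0 x3=0x8e x4=0xea x5=0xfa  N=1 Z=0
after  1: x0=0xed x1=0xb0 x2=0xb0 x3=0x8e x4=0xea x5=0xfa  N=1 Z=0
after  2: x0=0xed x1=0xb0 x2=0xe8 x3=0x8e x4=0xea x5=0xfa  N=1 Z=0
after  3: x0=0xed x1=0xb0 x2=0xe8 x3=0x8e x4=0xed x5=0xfa  N=1 Z=0
after  4: x0=0xa1 x1=0xb0 x2=0xe8 x3=0x8e x4=0xed x5=0xfa  N=1 Z=0
after  5: x0=0xa1 x1=0x8e x2=0xe8 x3=0x8e x4=0xed x5=0xfa  N=1 Z=0
after  6: x0=0xa1 x1=0xee x2=0xe8 x3=0x8e x4=0xed x5=0xfa  N=1 Z=0
-- IRQ taken; context saved, return-PC = 7 --

K = 6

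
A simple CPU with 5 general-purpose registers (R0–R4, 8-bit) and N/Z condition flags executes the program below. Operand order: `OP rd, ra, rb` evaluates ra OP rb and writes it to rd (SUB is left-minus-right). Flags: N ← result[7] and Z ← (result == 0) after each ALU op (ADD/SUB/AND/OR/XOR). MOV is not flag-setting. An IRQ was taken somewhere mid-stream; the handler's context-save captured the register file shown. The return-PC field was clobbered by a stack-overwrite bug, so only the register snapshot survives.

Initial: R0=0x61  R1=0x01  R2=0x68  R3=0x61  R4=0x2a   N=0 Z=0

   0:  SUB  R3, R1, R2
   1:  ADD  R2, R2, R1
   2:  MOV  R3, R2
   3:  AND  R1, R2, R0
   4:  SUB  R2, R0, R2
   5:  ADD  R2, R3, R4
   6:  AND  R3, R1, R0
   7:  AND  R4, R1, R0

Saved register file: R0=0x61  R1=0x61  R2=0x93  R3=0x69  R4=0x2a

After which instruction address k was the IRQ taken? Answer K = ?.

K = 5

after  0: R0=0x61 R1=0x01 R2=0x68 R3=0x99 R4=0x2a  N=1 Z=0
after  1: R0=0x61 R1=0x01 R2=0x69 R3=0x99 R4=0x2a  N=0 Z=0
after  2: R0=0x61 R1=0x01 R2=0x69 R3=0x69 R4=0x2a  N=0 Z=0
after  3: R0=0x61 R1=0x61 R2=0x69 R3=0x69 R4=0x2a  N=0 Z=0
after  4: R0=0x61 R1=0x61 R2=0xf8 R3=0x69 R4=0x2a  N=1 Z=0
after  5: R0=0x61 R1=0x61 R2=0x93 R3=0x69 R4=0x2a  N=1 Z=0
-- IRQ taken; context saved, return-PC = 6 --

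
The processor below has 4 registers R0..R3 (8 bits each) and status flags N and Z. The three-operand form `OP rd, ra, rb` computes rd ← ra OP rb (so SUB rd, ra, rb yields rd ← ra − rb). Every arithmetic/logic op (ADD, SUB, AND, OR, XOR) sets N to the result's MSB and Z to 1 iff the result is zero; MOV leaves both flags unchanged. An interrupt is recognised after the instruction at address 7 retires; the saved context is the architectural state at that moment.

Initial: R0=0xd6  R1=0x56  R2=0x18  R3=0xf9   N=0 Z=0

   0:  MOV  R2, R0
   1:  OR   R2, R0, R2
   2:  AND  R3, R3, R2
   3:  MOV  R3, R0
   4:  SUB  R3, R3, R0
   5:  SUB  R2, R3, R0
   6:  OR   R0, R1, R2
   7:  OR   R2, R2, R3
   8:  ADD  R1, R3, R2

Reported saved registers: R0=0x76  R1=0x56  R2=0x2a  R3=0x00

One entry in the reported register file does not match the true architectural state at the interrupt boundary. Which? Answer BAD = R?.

BAD = R0

after  0: R0=0xd6 R1=0x56 R2=0xd6 R3=0xf9  N=0 Z=0
after  1: R0=0xd6 R1=0x56 R2=0xd6 R3=0xf9  N=1 Z=0
after  2: R0=0xd6 R1=0x56 R2=0xd6 R3=0xd0  N=1 Z=0
after  3: R0=0xd6 R1=0x56 R2=0xd6 R3=0xd6  N=1 Z=0
after  4: R0=0xd6 R1=0x56 R2=0xd6 R3=0x00  N=0 Z=1
after  5: R0=0xd6 R1=0x56 R2=0x2a R3=0x00  N=0 Z=0
after  6: R0=0x7e R1=0x56 R2=0x2a R3=0x00  N=0 Z=0
after  7: R0=0x7e R1=0x56 R2=0x2a R3=0x00  N=0 Z=0
-- IRQ taken; context saved, return-PC = 8 --
mismatch: R0: reported 0x76 vs actual 0x7e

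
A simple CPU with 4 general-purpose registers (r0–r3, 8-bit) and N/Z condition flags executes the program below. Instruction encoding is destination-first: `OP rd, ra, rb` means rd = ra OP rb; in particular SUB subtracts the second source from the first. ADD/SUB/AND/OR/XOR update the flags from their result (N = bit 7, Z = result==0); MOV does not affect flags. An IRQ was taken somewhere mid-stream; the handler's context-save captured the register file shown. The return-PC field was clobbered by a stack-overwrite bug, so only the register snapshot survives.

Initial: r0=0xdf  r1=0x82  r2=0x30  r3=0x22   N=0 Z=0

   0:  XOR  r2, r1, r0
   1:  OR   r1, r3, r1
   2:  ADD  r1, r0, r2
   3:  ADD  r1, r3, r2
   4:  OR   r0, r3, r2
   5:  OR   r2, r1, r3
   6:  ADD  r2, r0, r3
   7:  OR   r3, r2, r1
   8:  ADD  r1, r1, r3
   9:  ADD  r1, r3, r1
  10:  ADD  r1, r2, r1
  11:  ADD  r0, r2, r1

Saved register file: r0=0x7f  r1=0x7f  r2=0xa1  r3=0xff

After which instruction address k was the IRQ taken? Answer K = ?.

after  0: r0=0xdf r1=0x82 r2=0x5d r3=0x22  N=0 Z=0
after  1: r0=0xdf r1=0xa2 r2=0x5d r3=0x22  N=1 Z=0
after  2: r0=0xdf r1=0x3c r2=0x5d r3=0x22  N=0 Z=0
after  3: r0=0xdf r1=0x7f r2=0x5d r3=0x22  N=0 Z=0
after  4: r0=0x7f r1=0x7f r2=0x5d r3=0x22  N=0 Z=0
after  5: r0=0x7f r1=0x7f r2=0x7f r3=0x22  N=0 Z=0
after  6: r0=0x7f r1=0x7f r2=0xa1 r3=0x22  N=1 Z=0
after  7: r0=0x7f r1=0x7f r2=0xa1 r3=0xff  N=1 Z=0
-- IRQ taken; context saved, return-PC = 8 --

K = 7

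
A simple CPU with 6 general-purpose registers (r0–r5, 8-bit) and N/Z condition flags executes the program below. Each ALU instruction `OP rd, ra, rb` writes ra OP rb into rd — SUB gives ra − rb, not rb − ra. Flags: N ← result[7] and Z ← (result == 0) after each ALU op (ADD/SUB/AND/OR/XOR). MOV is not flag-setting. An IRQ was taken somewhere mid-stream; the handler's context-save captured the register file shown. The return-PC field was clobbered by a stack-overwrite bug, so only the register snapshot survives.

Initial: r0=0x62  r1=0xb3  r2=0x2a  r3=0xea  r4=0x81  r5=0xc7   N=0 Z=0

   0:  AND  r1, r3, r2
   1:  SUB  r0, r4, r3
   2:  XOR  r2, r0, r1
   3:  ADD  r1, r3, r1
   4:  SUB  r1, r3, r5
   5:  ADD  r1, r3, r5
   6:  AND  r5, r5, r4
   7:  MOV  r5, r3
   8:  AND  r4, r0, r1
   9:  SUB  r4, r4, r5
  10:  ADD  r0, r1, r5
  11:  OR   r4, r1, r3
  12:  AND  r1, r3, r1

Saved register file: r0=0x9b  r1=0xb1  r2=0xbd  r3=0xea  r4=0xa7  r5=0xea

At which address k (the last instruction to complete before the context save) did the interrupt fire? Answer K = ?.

after  0: r0=0x62 r1=0x2a r2=0x2a r3=0xea r4=0x81 r5=0xc7  N=0 Z=0
after  1: r0=0x97 r1=0x2a r2=0x2a r3=0xea r4=0x81 r5=0xc7  N=1 Z=0
after  2: r0=0x97 r1=0x2a r2=0xbd r3=0xea r4=0x81 r5=0xc7  N=1 Z=0
after  3: r0=0x97 r1=0x14 r2=0xbd r3=0xea r4=0x81 r5=0xc7  N=0 Z=0
after  4: r0=0x97 r1=0x23 r2=0xbd r3=0xea r4=0x81 r5=0xc7  N=0 Z=0
after  5: r0=0x97 r1=0xb1 r2=0xbd r3=0xea r4=0x81 r5=0xc7  N=1 Z=0
after  6: r0=0x97 r1=0xb1 r2=0xbd r3=0xea r4=0x81 r5=0x81  N=1 Z=0
after  7: r0=0x97 r1=0xb1 r2=0xbd r3=0xea r4=0x81 r5=0xea  N=1 Z=0
after  8: r0=0x97 r1=0xb1 r2=0xbd r3=0xea r4=0x91 r5=0xea  N=1 Z=0
after  9: r0=0x97 r1=0xb1 r2=0xbd r3=0xea r4=0xa7 r5=0xea  N=1 Z=0
after 10: r0=0x9b r1=0xb1 r2=0xbd r3=0xea r4=0xa7 r5=0xea  N=1 Z=0
-- IRQ taken; context saved, return-PC = 11 --

K = 10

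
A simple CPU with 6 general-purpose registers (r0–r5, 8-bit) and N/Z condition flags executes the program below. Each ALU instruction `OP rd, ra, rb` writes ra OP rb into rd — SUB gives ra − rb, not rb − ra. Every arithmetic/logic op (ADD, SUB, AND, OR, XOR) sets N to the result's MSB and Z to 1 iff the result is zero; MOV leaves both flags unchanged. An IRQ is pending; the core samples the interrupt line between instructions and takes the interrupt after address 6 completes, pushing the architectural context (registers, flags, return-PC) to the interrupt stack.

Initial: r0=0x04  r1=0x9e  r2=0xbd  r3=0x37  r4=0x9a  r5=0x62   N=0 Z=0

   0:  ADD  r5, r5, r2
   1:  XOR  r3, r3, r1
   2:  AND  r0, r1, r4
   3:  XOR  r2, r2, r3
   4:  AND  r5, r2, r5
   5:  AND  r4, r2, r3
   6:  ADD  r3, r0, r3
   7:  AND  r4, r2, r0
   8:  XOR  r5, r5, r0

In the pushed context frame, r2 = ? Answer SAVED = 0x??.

SAVED = 0x14

after  0: r0=0x04 r1=0x9e r2=0xbd r3=0x37 r4=0x9a r5=0x1f  N=0 Z=0
after  1: r0=0x04 r1=0x9e r2=0xbd r3=0xa9 r4=0x9a r5=0x1f  N=1 Z=0
after  2: r0=0x9a r1=0x9e r2=0xbd r3=0xa9 r4=0x9a r5=0x1f  N=1 Z=0
after  3: r0=0x9a r1=0x9e r2=0x14 r3=0xa9 r4=0x9a r5=0x1f  N=0 Z=0
after  4: r0=0x9a r1=0x9e r2=0x14 r3=0xa9 r4=0x9a r5=0x14  N=0 Z=0
after  5: r0=0x9a r1=0x9e r2=0x14 r3=0xa9 r4=0x00 r5=0x14  N=0 Z=1
after  6: r0=0x9a r1=0x9e r2=0x14 r3=0x43 r4=0x00 r5=0x14  N=0 Z=0
-- IRQ taken; context saved, return-PC = 7 --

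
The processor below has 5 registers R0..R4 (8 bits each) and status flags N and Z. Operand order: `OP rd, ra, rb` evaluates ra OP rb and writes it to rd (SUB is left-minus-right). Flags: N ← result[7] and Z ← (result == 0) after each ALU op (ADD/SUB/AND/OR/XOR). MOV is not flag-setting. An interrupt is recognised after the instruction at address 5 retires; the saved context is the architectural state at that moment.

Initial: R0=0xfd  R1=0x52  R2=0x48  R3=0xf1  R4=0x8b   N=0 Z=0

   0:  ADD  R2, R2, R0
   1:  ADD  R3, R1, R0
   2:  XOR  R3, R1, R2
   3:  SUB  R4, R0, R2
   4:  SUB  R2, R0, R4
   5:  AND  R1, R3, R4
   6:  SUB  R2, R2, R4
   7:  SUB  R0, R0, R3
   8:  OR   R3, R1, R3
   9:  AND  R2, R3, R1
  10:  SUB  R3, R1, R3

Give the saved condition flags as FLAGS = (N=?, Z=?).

FLAGS = (N=0, Z=0)

after  0: R0=0xfd R1=0x52 R2=0x45 R3=0xf1 R4=0x8b  N=0 Z=0
after  1: R0=0xfd R1=0x52 R2=0x45 R3=0x4f R4=0x8b  N=0 Z=0
after  2: R0=0xfd R1=0x52 R2=0x45 R3=0x17 R4=0x8b  N=0 Z=0
after  3: R0=0xfd R1=0x52 R2=0x45 R3=0x17 R4=0xb8  N=1 Z=0
after  4: R0=0xfd R1=0x52 R2=0x45 R3=0x17 R4=0xb8  N=0 Z=0
after  5: R0=0xfd R1=0x10 R2=0x45 R3=0x17 R4=0xb8  N=0 Z=0
-- IRQ taken; context saved, return-PC = 6 --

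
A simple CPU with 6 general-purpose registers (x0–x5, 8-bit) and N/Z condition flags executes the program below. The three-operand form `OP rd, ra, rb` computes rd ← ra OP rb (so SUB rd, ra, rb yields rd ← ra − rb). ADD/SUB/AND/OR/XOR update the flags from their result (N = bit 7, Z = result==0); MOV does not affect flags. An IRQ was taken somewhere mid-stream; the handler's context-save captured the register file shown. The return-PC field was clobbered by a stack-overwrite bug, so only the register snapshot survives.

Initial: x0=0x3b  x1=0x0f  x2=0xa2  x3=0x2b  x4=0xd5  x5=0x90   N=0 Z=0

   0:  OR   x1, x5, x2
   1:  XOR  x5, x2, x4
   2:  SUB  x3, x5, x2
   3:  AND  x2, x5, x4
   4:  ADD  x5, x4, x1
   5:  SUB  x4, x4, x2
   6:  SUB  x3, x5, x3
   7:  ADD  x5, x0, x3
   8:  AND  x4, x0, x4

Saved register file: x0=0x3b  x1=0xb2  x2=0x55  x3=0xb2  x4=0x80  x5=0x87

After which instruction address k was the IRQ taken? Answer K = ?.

K = 6

after  0: x0=0x3b x1=0xb2 x2=0xa2 x3=0x2b x4=0xd5 x5=0x90  N=1 Z=0
after  1: x0=0x3b x1=0xb2 x2=0xa2 x3=0x2b x4=0xd5 x5=0x77  N=0 Z=0
after  2: x0=0x3b x1=0xb2 x2=0xa2 x3=0xd5 x4=0xd5 x5=0x77  N=1 Z=0
after  3: x0=0x3b x1=0xb2 x2=0x55 x3=0xd5 x4=0xd5 x5=0x77  N=0 Z=0
after  4: x0=0x3b x1=0xb2 x2=0x55 x3=0xd5 x4=0xd5 x5=0x87  N=1 Z=0
after  5: x0=0x3b x1=0xb2 x2=0x55 x3=0xd5 x4=0x80 x5=0x87  N=1 Z=0
after  6: x0=0x3b x1=0xb2 x2=0x55 x3=0xb2 x4=0x80 x5=0x87  N=1 Z=0
-- IRQ taken; context saved, return-PC = 7 --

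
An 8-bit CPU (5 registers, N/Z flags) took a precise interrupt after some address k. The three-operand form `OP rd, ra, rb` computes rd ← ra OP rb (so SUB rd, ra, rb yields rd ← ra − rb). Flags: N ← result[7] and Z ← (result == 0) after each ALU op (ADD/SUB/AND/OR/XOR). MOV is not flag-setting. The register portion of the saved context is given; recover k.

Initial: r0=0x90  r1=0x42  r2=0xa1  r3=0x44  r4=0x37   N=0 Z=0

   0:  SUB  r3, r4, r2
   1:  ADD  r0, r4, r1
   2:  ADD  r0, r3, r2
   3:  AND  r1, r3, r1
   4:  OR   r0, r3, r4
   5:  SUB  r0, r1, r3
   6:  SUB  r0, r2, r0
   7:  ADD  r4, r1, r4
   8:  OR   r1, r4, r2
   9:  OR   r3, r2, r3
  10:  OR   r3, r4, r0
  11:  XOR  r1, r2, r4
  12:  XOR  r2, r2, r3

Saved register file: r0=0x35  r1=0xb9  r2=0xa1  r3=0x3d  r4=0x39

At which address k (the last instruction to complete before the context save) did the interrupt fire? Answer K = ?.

after  0: r0=0x90 r1=0x42 r2=0xa1 r3=0x96 r4=0x37  N=1 Z=0
after  1: r0=0x79 r1=0x42 r2=0xa1 r3=0x96 r4=0x37  N=0 Z=0
after  2: r0=0x37 r1=0x42 r2=0xa1 r3=0x96 r4=0x37  N=0 Z=0
after  3: r0=0x37 r1=0x02 r2=0xa1 r3=0x96 r4=0x37  N=0 Z=0
after  4: r0=0xb7 r1=0x02 r2=0xa1 r3=0x96 r4=0x37  N=1 Z=0
after  5: r0=0x6c r1=0x02 r2=0xa1 r3=0x96 r4=0x37  N=0 Z=0
after  6: r0=0x35 r1=0x02 r2=0xa1 r3=0x96 r4=0x37  N=0 Z=0
after  7: r0=0x35 r1=0x02 r2=0xa1 r3=0x96 r4=0x39  N=0 Z=0
after  8: r0=0x35 r1=0xb9 r2=0xa1 r3=0x96 r4=0x39  N=1 Z=0
after  9: r0=0x35 r1=0xb9 r2=0xa1 r3=0xb7 r4=0x39  N=1 Z=0
after 10: r0=0x35 r1=0xb9 r2=0xa1 r3=0x3d r4=0x39  N=0 Z=0
-- IRQ taken; context saved, return-PC = 11 --

K = 10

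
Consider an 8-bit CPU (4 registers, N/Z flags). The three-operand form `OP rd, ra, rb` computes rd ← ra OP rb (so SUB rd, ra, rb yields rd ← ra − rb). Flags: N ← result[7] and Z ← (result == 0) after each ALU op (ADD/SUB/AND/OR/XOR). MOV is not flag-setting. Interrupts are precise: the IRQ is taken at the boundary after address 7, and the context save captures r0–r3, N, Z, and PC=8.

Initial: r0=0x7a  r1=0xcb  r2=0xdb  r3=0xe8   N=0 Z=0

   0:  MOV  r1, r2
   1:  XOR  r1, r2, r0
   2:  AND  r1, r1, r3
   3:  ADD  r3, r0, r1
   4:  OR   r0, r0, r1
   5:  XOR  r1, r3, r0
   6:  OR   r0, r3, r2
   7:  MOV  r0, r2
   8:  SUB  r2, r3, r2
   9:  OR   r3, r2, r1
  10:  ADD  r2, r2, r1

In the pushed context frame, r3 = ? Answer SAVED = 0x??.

SAVED = 0x1a

after  0: r0=0x7a r1=0xdb r2=0xdb r3=0xe8  N=0 Z=0
after  1: r0=0x7a r1=0xa1 r2=0xdb r3=0xe8  N=1 Z=0
after  2: r0=0x7a r1=0xa0 r2=0xdb r3=0xe8  N=1 Z=0
after  3: r0=0x7a r1=0xa0 r2=0xdb r3=0x1a  N=0 Z=0
after  4: r0=0xfa r1=0xa0 r2=0xdb r3=0x1a  N=1 Z=0
after  5: r0=0xfa r1=0xe0 r2=0xdb r3=0x1a  N=1 Z=0
after  6: r0=0xdb r1=0xe0 r2=0xdb r3=0x1a  N=1 Z=0
after  7: r0=0xdb r1=0xe0 r2=0xdb r3=0x1a  N=1 Z=0
-- IRQ taken; context saved, return-PC = 8 --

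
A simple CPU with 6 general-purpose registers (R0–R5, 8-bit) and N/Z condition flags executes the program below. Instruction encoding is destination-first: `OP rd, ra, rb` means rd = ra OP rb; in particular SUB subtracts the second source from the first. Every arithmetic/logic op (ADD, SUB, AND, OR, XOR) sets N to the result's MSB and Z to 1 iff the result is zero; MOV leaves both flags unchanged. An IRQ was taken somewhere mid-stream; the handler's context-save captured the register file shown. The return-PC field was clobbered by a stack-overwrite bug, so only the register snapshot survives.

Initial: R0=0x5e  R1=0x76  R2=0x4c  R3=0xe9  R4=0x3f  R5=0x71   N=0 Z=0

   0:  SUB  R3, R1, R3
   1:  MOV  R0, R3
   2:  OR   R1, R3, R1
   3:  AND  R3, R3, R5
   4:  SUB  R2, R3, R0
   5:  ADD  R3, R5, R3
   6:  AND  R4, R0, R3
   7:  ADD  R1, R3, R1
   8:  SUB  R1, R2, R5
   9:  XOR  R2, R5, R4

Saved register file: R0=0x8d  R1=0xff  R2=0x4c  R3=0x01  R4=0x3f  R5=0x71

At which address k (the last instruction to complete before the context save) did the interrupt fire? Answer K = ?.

K = 3

after  0: R0=0x5e R1=0x76 R2=0x4c R3=0x8d R4=0x3f R5=0x71  N=1 Z=0
after  1: R0=0x8d R1=0x76 R2=0x4c R3=0x8d R4=0x3f R5=0x71  N=1 Z=0
after  2: R0=0x8d R1=0xff R2=0x4c R3=0x8d R4=0x3f R5=0x71  N=1 Z=0
after  3: R0=0x8d R1=0xff R2=0x4c R3=0x01 R4=0x3f R5=0x71  N=0 Z=0
-- IRQ taken; context saved, return-PC = 4 --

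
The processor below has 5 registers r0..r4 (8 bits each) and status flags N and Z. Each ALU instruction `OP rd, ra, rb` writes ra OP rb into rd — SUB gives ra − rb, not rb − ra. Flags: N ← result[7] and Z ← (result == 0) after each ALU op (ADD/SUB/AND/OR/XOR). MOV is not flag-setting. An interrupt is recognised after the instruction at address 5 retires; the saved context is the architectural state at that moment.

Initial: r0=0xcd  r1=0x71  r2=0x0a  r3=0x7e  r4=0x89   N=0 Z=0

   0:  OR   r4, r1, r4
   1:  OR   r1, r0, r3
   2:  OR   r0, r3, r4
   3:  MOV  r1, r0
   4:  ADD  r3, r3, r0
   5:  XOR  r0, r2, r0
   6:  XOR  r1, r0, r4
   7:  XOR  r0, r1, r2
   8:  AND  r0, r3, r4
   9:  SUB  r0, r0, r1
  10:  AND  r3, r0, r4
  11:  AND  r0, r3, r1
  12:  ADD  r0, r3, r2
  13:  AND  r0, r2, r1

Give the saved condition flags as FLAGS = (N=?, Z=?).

after  0: r0=0xcd r1=0x71 r2=0x0a r3=0x7e r4=0xf9  N=1 Z=0
after  1: r0=0xcd r1=0xff r2=0x0a r3=0x7e r4=0xf9  N=1 Z=0
after  2: r0=0xff r1=0xff r2=0x0a r3=0x7e r4=0xf9  N=1 Z=0
after  3: r0=0xff r1=0xff r2=0x0a r3=0x7e r4=0xf9  N=1 Z=0
after  4: r0=0xff r1=0xff r2=0x0a r3=0x7d r4=0xf9  N=0 Z=0
after  5: r0=0xf5 r1=0xff r2=0x0a r3=0x7d r4=0xf9  N=1 Z=0
-- IRQ taken; context saved, return-PC = 6 --

FLAGS = (N=1, Z=0)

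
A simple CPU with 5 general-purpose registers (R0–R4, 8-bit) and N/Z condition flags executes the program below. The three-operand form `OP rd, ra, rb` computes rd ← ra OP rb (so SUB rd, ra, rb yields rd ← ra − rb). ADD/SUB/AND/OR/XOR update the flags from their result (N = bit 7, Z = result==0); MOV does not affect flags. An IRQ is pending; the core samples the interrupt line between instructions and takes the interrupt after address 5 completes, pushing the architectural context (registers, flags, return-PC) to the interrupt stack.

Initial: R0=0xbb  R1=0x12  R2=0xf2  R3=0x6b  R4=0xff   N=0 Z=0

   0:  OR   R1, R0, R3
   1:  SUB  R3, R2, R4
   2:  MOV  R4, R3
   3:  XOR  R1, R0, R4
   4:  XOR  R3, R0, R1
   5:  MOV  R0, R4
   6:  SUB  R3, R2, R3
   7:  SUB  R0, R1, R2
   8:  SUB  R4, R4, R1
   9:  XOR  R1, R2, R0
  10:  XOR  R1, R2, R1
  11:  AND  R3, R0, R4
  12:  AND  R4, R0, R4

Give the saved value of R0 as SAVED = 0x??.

SAVED = 0xf3

after  0: R0=0xbb R1=0xfb R2=0xf2 R3=0x6b R4=0xff  N=1 Z=0
after  1: R0=0xbb R1=0xfb R2=0xf2 R3=0xf3 R4=0xff  N=1 Z=0
after  2: R0=0xbb R1=0xfb R2=0xf2 R3=0xf3 R4=0xf3  N=1 Z=0
after  3: R0=0xbb R1=0x48 R2=0xf2 R3=0xf3 R4=0xf3  N=0 Z=0
after  4: R0=0xbb R1=0x48 R2=0xf2 R3=0xf3 R4=0xf3  N=1 Z=0
after  5: R0=0xf3 R1=0x48 R2=0xf2 R3=0xf3 R4=0xf3  N=1 Z=0
-- IRQ taken; context saved, return-PC = 6 --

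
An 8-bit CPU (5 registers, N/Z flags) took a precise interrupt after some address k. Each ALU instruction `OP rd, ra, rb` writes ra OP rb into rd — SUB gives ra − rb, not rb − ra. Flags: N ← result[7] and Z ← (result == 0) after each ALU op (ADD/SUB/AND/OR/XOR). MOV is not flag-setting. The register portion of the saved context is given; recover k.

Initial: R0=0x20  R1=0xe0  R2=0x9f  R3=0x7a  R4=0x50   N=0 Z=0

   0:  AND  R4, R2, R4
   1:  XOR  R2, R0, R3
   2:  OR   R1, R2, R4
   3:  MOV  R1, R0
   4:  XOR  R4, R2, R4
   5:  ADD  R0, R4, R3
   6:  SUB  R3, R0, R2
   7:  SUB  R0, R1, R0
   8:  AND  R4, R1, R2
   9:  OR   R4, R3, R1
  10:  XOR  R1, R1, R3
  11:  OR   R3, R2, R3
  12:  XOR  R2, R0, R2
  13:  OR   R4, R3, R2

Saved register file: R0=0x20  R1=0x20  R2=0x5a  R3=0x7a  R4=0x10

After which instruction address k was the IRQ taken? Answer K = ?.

after  0: R0=0x20 R1=0xe0 R2=0x9f R3=0x7a R4=0x10  N=0 Z=0
after  1: R0=0x20 R1=0xe0 R2=0x5a R3=0x7a R4=0x10  N=0 Z=0
after  2: R0=0x20 R1=0x5a R2=0x5a R3=0x7a R4=0x10  N=0 Z=0
after  3: R0=0x20 R1=0x20 R2=0x5a R3=0x7a R4=0x10  N=0 Z=0
-- IRQ taken; context saved, return-PC = 4 --

K = 3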